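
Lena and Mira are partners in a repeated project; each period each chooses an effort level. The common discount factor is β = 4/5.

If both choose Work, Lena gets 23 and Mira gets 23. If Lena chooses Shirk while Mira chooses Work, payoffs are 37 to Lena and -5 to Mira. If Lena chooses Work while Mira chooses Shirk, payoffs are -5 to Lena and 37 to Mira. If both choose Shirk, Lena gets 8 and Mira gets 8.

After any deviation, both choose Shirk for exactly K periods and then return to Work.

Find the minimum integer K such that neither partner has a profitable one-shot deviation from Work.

No profitable deviation requires (23−8)(β+…+β^K) ≥ 37−23, i.e. β+…+β^K ≥ 14/15 ≈ 0.9333.
With β = 4/5, the partial sums are K=1: 0.8000, K=2: 1.4400.
K = 2 is the first length at which the sum reaches 0.9333.

2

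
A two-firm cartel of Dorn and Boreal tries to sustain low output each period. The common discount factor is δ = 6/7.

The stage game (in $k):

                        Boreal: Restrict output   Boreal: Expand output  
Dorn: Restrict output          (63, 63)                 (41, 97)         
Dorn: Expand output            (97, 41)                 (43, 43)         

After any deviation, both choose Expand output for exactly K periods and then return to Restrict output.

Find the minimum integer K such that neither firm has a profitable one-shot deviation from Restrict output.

IC: δ(1−δ^K)/(1−δ) ≥ (97−63)/(63−43) = 17/10.
With δ = 6/7: need 1 − δ^K ≥ 17/10·(1−6/7)/(6/7), i.e. δ^K ≤ 0.7167.
Since (6/7)^2 = 0.7347 and (6/7)^3 = 0.6297, the smallest such K is 3.

3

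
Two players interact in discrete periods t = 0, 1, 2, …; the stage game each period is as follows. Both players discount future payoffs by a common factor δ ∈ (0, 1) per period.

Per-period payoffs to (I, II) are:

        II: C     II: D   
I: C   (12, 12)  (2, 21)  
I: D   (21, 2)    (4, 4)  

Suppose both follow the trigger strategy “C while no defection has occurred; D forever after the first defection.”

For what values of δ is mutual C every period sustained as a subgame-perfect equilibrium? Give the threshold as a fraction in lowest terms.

Under grim trigger the critical discount factor is (T−C)/(T−P) with T = 21, C = 12, P = 4.
δ* = (21−12)/(21−4) = 9/17.

9/17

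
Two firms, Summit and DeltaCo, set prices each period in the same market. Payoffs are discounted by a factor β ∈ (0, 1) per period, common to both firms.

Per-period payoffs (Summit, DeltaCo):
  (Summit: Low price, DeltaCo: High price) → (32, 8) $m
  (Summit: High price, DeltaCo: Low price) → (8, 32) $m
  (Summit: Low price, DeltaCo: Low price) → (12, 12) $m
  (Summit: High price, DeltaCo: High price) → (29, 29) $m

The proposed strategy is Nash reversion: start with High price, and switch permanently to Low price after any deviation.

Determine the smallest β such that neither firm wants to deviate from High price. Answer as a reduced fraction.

29/(1−β) ≥ 32 + 12β/(1−β)
29 ≥ 32 − 20β
β ≥ 3/20.

3/20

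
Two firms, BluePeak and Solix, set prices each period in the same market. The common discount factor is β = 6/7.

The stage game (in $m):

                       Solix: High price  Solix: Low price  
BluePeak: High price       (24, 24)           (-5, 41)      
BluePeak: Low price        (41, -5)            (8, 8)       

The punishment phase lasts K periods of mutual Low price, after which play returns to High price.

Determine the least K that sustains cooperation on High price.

2

Need Σ_{k=1}^{K} β^k ≥ (41−24)/(24−8) = 1.0625 at β = 6/7.
At K = 1 the sum is 0.8571 < 1.0625; at K = 2 it is 1.5918 ≥ 1.0625.
So the minimum punishment length is K = 2.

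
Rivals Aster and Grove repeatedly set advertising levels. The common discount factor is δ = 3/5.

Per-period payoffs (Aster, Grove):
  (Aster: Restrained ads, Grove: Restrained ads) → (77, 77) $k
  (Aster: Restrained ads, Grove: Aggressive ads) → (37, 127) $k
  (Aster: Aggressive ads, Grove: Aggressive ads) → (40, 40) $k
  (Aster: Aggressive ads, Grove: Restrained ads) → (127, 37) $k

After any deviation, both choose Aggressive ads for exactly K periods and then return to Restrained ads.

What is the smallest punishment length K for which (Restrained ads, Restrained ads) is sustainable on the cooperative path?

5

IC: δ(1−δ^K)/(1−δ) ≥ (127−77)/(77−40) = 50/37.
With δ = 3/5: need 1 − δ^K ≥ 50/37·(1−3/5)/(3/5), i.e. δ^K ≤ 0.0991.
Since (3/5)^4 = 0.1296 and (3/5)^5 = 0.0778, the smallest such K is 5.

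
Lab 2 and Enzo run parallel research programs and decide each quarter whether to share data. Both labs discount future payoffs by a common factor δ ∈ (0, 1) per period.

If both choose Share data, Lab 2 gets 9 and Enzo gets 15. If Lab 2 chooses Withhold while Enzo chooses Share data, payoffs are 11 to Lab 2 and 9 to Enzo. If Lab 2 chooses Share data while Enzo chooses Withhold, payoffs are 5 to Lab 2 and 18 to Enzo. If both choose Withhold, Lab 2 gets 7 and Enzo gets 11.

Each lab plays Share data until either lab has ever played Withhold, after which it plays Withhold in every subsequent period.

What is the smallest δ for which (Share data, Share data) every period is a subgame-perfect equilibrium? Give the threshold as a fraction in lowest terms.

1/2

For Lab 2: deviation gain 11−9 = 2, per-period punishment loss 9−7 = 2. IC gives δ ≥ 2/4 = 1/2.
For Enzo: gain 3, loss 4 per period, so δ ≥ 3/7.
The tighter constraint is Lab 2's, so cooperation needs δ ≥ 1/2.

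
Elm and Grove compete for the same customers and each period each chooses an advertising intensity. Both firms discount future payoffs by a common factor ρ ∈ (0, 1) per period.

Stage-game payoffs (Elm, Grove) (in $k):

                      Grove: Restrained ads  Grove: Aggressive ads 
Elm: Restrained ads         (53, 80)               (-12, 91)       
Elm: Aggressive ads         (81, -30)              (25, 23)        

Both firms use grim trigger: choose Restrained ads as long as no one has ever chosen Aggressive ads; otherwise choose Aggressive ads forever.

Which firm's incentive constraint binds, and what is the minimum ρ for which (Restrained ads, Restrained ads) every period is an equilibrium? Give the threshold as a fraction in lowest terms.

Elm; ρ ≥ 1/2

For Elm: deviation gain 81−53 = 28, per-period punishment loss 53−25 = 28. IC gives ρ ≥ 28/56 = 1/2.
For Grove: gain 11, loss 57 per period, so ρ ≥ 11/68.
The tighter constraint is Elm's, so cooperation needs ρ ≥ 1/2.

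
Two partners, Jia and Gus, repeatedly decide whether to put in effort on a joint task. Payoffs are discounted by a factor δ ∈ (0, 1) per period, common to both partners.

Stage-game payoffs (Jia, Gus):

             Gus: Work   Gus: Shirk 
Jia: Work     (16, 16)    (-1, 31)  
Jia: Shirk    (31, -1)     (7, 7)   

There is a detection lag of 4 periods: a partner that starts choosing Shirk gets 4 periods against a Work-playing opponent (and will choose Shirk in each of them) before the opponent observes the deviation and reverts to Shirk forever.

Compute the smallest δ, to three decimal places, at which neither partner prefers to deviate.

0.889

The best deviation is to choose Shirk for all 4 undetected periods, earning 31 each, then 7 forever once detected.
Deviation value: 31(1−δ^4)/(1−δ) + 7δ^4/(1−δ); cooperation value: 16/(1−δ).
IC: 16 ≥ 31(1−δ^4) + 7δ^4 = 31 − 24δ^4.
So δ^4 ≥ 15/24 = 5/8, giving δ ≥ (5/8)^(1/4) ≈ 0.889.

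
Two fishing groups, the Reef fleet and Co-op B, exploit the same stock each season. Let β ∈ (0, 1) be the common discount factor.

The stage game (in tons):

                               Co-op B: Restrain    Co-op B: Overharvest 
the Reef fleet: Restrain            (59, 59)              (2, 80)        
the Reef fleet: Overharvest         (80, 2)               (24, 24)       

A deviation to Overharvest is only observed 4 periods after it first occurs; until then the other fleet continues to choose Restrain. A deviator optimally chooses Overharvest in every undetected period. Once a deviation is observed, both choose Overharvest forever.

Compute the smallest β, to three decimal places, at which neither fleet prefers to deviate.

0.783

The best deviation is to choose Overharvest for all 4 undetected periods, earning 80 each, then 24 forever once detected.
Deviation value: 80(1−β^4)/(1−β) + 24β^4/(1−β); cooperation value: 59/(1−β).
IC: 59 ≥ 80(1−β^4) + 24β^4 = 80 − 56β^4.
So β^4 ≥ 21/56 = 3/8, giving β ≥ (3/8)^(1/4) ≈ 0.783.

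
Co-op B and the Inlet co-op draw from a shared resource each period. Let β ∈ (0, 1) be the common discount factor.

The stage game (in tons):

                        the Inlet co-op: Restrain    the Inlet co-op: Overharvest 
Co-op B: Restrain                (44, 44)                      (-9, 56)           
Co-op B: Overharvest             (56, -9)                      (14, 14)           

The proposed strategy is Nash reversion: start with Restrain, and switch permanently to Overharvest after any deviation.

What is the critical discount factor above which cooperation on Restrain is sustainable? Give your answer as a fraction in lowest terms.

2/7

44/(1−β) ≥ 56 + 14β/(1−β)
44 ≥ 56 − 42β
β ≥ 12/42 = 2/7.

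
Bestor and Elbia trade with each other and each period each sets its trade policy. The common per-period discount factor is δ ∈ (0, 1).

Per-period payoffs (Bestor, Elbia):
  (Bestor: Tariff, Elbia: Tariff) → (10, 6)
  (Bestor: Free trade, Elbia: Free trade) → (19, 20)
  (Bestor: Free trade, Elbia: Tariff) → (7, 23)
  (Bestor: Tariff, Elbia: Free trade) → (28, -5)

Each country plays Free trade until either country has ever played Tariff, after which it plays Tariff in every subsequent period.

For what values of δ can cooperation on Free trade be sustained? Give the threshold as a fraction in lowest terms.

1/2

For Bestor: deviation gain 28−19 = 9, per-period punishment loss 19−10 = 9. IC gives δ ≥ 9/18 = 1/2.
For Elbia: gain 3, loss 14 per period, so δ ≥ 3/17.
The tighter constraint is Bestor's, so cooperation needs δ ≥ 1/2.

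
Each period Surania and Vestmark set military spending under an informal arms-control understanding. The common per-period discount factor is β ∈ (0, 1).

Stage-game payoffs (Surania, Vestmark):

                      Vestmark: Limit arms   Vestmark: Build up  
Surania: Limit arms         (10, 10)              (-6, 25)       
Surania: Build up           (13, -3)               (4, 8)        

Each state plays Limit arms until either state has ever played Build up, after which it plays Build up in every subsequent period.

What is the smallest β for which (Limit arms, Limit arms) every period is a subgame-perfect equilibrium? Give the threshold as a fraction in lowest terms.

15/17

Surania's threshold: (13−10)/(13−4) = 1/3.
Vestmark's threshold: (25−10)/(25−8) = 15/17.
1/3 < 15/17, so Vestmark binds and β* = 15/17.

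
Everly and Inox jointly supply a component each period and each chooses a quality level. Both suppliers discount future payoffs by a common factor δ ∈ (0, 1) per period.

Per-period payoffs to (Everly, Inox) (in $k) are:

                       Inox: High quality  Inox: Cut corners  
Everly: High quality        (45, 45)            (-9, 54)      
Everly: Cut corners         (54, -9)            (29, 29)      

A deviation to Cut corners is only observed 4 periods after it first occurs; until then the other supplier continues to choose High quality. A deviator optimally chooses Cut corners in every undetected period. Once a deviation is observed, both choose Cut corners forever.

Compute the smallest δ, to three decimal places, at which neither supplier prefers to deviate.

A deviator earns 54 for 4 periods, then 29 forever; cooperating earns 45 forever. Multiplying the IC by (1−δ):
45 ≥ 54(1−δ^4) + 29δ^4, so 25·δ^4 ≥ 9 and δ^4 ≥ 9/25.
δ ≥ (9/25)^(1/4) ≈ 0.775.

0.775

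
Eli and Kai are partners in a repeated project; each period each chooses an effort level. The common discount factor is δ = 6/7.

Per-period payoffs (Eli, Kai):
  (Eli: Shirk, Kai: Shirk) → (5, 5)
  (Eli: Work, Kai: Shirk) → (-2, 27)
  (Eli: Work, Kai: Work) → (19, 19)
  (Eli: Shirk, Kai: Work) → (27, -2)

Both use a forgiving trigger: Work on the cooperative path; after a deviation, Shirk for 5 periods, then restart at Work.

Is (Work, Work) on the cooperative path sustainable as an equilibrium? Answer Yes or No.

Comparing payoff streams over the 6 periods until play realigns: cooperate → 19(1+δ+…+δ^5); deviate → 27 + 5(δ+…+δ^5).
Cooperation is sustained iff (19−5)(δ+…+δ^5) ≥ 27−19.
δ+…+δ^5 = 6/7·(1−(6/7)^5)/(1−6/7) = 3.2240, and (27−19)/(19−5) = 0.5714.
3.2240 ≥ 0.5714, so cooperation is sustainable.

Yes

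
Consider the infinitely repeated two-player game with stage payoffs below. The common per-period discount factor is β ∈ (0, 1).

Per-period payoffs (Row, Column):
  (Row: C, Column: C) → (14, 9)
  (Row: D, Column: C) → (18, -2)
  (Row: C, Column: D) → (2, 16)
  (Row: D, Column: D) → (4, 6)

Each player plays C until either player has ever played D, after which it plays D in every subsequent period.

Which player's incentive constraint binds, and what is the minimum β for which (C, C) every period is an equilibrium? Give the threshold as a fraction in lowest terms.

Column; β ≥ 7/10

Row: cooperation gives 14 each period; deviation gives 18 once then 4 forever.
  14/(1−β) ≥ 18 + 4β/(1−β) ⇒ β ≥ 4/14 = 2/7.
Column: cooperation gives 9 each period; deviation gives 16 once then 6 forever.
  β ≥ 7/10.
Both must hold, so the binding constraint is Column's: β ≥ 7/10.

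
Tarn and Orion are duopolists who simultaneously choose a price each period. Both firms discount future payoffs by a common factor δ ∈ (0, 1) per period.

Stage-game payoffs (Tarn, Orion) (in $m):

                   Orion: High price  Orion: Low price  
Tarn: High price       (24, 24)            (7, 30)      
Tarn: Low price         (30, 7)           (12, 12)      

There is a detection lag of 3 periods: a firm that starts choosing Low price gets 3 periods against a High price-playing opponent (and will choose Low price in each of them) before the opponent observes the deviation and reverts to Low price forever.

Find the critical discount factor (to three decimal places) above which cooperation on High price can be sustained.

0.693

Deviating for the 3 undetected periods gains 30−24 = 6 per period over cooperation, then loses 24−12 = 12 per period forever once punishment starts.
Gain: 6(1 + δ + … + δ^2); loss: 12·δ^3/(1−δ).
No profitable deviation ⇔ 6(1−δ^3) ≤ 12·δ^3, i.e. δ^3 ≥ 6/(6+12) = 1/3.
Hence δ ≥ (1/3)^(1/3) ≈ 0.693.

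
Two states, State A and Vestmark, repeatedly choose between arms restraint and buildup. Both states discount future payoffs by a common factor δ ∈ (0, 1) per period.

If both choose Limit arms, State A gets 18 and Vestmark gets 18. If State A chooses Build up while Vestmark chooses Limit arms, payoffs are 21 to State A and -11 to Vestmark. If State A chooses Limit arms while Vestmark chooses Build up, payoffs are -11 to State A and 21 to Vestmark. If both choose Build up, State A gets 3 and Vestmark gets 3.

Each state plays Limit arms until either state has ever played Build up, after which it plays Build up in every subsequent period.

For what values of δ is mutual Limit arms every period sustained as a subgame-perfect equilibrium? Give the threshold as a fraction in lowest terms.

Under grim trigger the critical discount factor is (T−C)/(T−P) with T = 21, C = 18, P = 3.
δ* = (21−18)/(21−3) = 3/18 = 1/6.

1/6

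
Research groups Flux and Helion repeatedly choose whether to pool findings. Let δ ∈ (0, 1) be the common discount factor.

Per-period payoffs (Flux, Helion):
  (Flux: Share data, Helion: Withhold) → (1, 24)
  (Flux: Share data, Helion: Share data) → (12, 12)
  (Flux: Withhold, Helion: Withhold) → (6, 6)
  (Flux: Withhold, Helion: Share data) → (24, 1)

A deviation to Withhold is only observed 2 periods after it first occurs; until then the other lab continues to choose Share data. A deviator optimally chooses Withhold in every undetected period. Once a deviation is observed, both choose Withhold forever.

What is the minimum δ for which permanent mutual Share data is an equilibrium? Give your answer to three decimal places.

The best deviation is to choose Withhold for all 2 undetected periods, earning 24 each, then 6 forever once detected.
Deviation value: 24(1−δ^2)/(1−δ) + 6δ^2/(1−δ); cooperation value: 12/(1−δ).
IC: 12 ≥ 24(1−δ^2) + 6δ^2 = 24 − 18δ^2.
So δ^2 ≥ 12/18 = 2/3, giving δ ≥ (2/3)^(1/2) ≈ 0.816.

0.816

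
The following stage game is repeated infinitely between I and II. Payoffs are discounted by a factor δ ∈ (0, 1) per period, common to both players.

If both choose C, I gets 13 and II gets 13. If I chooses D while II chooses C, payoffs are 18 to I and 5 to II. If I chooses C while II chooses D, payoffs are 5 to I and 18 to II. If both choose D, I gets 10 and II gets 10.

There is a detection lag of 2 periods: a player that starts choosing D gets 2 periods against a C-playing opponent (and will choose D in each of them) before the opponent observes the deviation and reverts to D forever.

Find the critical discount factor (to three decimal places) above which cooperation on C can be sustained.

Deviating for the 2 undetected periods gains 18−13 = 5 per period over cooperation, then loses 13−10 = 3 per period forever once punishment starts.
Gain: 5(1 + δ + … + δ^1); loss: 3·δ^2/(1−δ).
No profitable deviation ⇔ 5(1−δ^2) ≤ 3·δ^2, i.e. δ^2 ≥ 5/(5+3) = 5/8.
Hence δ ≥ (5/8)^(1/2) ≈ 0.791.

0.791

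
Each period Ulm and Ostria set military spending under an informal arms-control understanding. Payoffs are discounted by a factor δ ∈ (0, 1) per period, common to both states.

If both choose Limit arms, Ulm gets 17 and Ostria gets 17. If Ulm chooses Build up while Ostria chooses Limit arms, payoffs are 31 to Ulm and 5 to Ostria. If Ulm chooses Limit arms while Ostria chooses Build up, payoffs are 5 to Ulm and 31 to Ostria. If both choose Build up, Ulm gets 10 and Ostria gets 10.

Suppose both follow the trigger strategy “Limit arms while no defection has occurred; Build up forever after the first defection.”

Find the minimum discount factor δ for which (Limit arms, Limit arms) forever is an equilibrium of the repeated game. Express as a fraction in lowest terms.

2/3

Cooperation forever yields 17 each period: 17/(1−δ).
Deviating yields 31 once, then 10 forever: 31 + 10δ/(1−δ).
No profitable deviation requires 17/(1−δ) ≥ 31 + 10δ/(1−δ).
Multiplying by (1−δ): 17 ≥ 31(1−δ) + 10δ = 31 − 21δ.
So 21δ ≥ 14, i.e. δ ≥ 14/21 = 2/3.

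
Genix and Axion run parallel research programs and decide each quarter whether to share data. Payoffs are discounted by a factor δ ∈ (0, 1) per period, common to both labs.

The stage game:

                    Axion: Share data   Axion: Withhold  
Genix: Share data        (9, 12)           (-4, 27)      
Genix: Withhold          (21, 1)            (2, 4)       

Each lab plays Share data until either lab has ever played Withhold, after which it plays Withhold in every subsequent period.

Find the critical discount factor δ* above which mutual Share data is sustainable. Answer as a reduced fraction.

Genix: cooperation gives 9 each period; deviation gives 21 once then 2 forever.
  9/(1−δ) ≥ 21 + 2δ/(1−δ) ⇒ δ ≥ 12/19.
Axion: cooperation gives 12 each period; deviation gives 27 once then 4 forever.
  δ ≥ 15/23.
Both must hold, so the binding constraint is Axion's: δ ≥ 15/23.

15/23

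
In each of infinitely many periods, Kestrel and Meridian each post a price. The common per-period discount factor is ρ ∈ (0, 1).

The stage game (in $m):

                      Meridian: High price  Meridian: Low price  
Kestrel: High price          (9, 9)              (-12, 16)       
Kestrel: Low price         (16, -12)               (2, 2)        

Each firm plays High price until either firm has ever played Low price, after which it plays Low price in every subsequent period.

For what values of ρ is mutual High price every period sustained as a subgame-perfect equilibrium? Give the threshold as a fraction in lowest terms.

1/2

One-period gain from deviating is 16 − 9 = 7. The loss is 9 − 2 = 7 in every subsequent period, with present value 7·ρ/(1−ρ).
Deviation is unprofitable when 7·ρ/(1−ρ) ≥ 7, i.e. ρ/(1−ρ) ≥ 1.
Equivalently ρ ≥ 7/(7+7) = 1/2.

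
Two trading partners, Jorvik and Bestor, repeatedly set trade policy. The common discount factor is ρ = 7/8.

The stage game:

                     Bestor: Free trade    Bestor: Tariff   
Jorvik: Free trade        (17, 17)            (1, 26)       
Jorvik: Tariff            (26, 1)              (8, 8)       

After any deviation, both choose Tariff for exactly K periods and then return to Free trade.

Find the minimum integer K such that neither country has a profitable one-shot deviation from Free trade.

IC: ρ(1−ρ^K)/(1−ρ) ≥ (26−17)/(17−8) = 1.
With ρ = 7/8: need 1 − ρ^K ≥ 1·(1−7/8)/(7/8), i.e. ρ^K ≤ 0.8571.
Since (7/8)^1 = 0.8750 and (7/8)^2 = 0.7656, the smallest such K is 2.

2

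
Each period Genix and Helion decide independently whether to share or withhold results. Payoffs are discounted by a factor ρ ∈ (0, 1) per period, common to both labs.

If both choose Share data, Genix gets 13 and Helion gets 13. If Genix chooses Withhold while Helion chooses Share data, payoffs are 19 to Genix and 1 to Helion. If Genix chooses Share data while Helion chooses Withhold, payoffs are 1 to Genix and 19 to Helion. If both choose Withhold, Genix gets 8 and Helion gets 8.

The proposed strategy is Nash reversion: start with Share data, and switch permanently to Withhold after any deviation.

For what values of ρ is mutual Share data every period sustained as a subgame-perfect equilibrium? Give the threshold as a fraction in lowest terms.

6/11

One-period gain from deviating is 19 − 13 = 6. The loss is 13 − 8 = 5 in every subsequent period, with present value 5·ρ/(1−ρ).
Deviation is unprofitable when 5·ρ/(1−ρ) ≥ 6, i.e. ρ/(1−ρ) ≥ 6/5.
Equivalently ρ ≥ 6/(6+5) = 6/11.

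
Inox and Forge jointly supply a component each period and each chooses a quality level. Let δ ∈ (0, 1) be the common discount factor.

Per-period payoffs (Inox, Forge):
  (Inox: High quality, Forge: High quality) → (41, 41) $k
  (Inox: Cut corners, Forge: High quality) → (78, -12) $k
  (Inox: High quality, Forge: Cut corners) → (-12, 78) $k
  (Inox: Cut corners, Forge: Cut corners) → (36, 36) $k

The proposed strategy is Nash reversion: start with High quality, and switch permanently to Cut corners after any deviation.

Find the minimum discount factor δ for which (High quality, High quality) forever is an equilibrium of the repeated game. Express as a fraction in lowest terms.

Under grim trigger the critical discount factor is (T−C)/(T−P) with T = 78, C = 41, P = 36.
δ* = (78−41)/(78−36) = 37/42.

37/42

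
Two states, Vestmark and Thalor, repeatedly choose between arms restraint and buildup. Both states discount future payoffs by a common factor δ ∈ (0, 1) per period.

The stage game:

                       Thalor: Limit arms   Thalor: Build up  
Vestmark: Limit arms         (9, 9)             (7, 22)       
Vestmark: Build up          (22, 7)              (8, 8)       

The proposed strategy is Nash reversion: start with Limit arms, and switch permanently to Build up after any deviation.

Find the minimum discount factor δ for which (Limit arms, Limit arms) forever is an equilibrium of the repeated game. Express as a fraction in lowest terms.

13/14

9/(1−δ) ≥ 22 + 8δ/(1−δ)
9 ≥ 22 − 14δ
δ ≥ 13/14.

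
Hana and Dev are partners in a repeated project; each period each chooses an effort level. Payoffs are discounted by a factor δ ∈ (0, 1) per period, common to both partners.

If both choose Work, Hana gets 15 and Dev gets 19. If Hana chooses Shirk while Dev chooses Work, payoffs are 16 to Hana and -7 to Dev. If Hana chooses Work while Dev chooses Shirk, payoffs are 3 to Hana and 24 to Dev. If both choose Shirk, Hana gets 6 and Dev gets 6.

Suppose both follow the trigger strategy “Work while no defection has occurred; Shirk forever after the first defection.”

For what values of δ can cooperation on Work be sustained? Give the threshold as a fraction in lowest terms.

For Hana: deviation gain 16−15 = 1, per-period punishment loss 15−6 = 9. IC gives δ ≥ 1/10.
For Dev: gain 5, loss 13 per period, so δ ≥ 5/18.
The tighter constraint is Dev's, so cooperation needs δ ≥ 5/18.

5/18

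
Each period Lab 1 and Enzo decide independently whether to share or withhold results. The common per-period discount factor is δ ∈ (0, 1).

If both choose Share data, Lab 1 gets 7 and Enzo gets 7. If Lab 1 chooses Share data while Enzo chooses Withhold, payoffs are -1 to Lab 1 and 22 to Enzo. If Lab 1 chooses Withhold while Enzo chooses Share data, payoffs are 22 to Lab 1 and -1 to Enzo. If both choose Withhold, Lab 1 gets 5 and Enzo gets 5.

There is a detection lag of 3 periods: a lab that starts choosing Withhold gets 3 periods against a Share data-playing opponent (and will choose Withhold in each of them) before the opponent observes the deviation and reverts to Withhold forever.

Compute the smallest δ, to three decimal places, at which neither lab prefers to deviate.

The best deviation is to choose Withhold for all 3 undetected periods, earning 22 each, then 5 forever once detected.
Deviation value: 22(1−δ^3)/(1−δ) + 5δ^3/(1−δ); cooperation value: 7/(1−δ).
IC: 7 ≥ 22(1−δ^3) + 5δ^3 = 22 − 17δ^3.
So δ^3 ≥ 15/17, giving δ ≥ (15/17)^(1/3) ≈ 0.959.

0.959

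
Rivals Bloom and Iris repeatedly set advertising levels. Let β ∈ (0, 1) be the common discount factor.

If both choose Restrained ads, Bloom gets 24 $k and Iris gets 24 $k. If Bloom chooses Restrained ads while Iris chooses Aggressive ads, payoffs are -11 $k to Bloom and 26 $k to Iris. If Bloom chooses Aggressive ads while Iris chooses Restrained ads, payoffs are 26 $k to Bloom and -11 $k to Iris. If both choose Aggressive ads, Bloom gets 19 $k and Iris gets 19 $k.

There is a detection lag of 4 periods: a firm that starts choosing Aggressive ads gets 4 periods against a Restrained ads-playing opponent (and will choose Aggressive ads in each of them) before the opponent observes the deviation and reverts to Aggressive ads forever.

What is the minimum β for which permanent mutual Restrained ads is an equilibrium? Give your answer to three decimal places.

The best deviation is to choose Aggressive ads for all 4 undetected periods, earning 26 each, then 19 forever once detected.
Deviation value: 26(1−β^4)/(1−β) + 19β^4/(1−β); cooperation value: 24/(1−β).
IC: 24 ≥ 26(1−β^4) + 19β^4 = 26 − 7β^4.
So β^4 ≥ 2/7, giving β ≥ (2/7)^(1/4) ≈ 0.731.

0.731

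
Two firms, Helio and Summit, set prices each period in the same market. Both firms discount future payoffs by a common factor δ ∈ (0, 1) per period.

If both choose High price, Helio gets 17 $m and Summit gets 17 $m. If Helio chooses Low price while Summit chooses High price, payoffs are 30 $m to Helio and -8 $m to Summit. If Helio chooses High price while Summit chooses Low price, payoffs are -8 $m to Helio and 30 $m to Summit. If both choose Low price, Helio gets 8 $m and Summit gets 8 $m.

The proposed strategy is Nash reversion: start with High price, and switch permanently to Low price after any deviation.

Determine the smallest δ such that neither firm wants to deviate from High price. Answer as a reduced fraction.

13/22

One-period gain from deviating is 30 − 17 = 13. The loss is 17 − 8 = 9 in every subsequent period, with present value 9·δ/(1−δ).
Deviation is unprofitable when 9·δ/(1−δ) ≥ 13, i.e. δ/(1−δ) ≥ 13/9.
Equivalently δ ≥ 13/(13+9) = 13/22.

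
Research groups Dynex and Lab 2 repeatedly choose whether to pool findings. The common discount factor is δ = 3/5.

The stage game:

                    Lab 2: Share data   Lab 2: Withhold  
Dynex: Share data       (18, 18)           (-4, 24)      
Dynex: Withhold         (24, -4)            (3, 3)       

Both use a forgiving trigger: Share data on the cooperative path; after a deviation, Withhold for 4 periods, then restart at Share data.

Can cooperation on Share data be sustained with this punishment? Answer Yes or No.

Comparing payoff streams over the 5 periods until play realigns: cooperate → 18(1+δ+…+δ^4); deviate → 24 + 3(δ+…+δ^4).
Cooperation is sustained iff (18−3)(δ+…+δ^4) ≥ 24−18.
δ+…+δ^4 = 3/5·(1−(3/5)^4)/(1−3/5) = 1.3056, and (24−18)/(18−3) = 0.4000.
1.3056 ≥ 0.4000, so cooperation is sustainable.

Yes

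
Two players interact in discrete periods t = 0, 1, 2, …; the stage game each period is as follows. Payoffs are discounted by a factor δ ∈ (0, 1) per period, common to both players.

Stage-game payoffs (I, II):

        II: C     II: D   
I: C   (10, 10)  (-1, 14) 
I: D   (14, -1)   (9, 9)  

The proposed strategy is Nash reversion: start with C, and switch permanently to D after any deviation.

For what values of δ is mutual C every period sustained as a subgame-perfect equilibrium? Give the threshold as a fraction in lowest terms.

Cooperation forever yields 10 each period: 10/(1−δ).
Deviating yields 14 once, then 9 forever: 14 + 9δ/(1−δ).
No profitable deviation requires 10/(1−δ) ≥ 14 + 9δ/(1−δ).
Multiplying by (1−δ): 10 ≥ 14(1−δ) + 9δ = 14 − 5δ.
So 5δ ≥ 4, i.e. δ ≥ 4/5.

4/5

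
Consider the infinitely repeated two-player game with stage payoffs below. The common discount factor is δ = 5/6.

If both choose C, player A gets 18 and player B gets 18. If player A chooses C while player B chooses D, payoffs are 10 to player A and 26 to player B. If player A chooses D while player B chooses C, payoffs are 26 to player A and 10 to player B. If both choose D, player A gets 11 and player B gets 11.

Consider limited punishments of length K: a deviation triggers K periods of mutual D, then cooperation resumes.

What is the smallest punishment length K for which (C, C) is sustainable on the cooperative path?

2

No profitable deviation requires (18−11)(δ+…+δ^K) ≥ 26−18, i.e. δ+…+δ^K ≥ 8/7 ≈ 1.1429.
With δ = 5/6, the partial sums are K=1: 0.8333, K=2: 1.5278.
K = 2 is the first length at which the sum reaches 1.1429.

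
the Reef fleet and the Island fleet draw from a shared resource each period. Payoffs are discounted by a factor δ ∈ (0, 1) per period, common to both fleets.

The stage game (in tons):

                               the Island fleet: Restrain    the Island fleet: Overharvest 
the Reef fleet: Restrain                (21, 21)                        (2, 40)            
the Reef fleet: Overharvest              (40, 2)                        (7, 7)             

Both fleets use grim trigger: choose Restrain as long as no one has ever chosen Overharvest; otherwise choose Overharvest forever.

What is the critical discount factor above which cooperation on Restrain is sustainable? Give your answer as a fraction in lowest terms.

19/33

Under grim trigger the critical discount factor is (T−C)/(T−P) with T = 40, C = 21, P = 7.
δ* = (40−21)/(40−7) = 19/33.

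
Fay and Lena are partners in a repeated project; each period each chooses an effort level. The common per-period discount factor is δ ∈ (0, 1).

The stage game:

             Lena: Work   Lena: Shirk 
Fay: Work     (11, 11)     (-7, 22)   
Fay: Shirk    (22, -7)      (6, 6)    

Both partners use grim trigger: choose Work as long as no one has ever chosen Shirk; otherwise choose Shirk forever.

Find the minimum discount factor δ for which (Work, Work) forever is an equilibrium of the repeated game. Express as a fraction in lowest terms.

11/16

Under grim trigger the critical discount factor is (T−C)/(T−P) with T = 22, C = 11, P = 6.
δ* = (22−11)/(22−6) = 11/16.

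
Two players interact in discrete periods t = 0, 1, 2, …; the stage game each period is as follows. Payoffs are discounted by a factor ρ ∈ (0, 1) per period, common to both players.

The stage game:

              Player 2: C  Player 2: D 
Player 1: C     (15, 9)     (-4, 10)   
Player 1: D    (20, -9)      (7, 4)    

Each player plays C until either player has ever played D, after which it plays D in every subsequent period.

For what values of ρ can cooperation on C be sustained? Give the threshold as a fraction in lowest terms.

Player 1's threshold: (20−15)/(20−7) = 5/13.
Player 2's threshold: (10−9)/(10−4) = 1/6.
5/13 > 1/6, so Player 1 binds and ρ* = 5/13.

5/13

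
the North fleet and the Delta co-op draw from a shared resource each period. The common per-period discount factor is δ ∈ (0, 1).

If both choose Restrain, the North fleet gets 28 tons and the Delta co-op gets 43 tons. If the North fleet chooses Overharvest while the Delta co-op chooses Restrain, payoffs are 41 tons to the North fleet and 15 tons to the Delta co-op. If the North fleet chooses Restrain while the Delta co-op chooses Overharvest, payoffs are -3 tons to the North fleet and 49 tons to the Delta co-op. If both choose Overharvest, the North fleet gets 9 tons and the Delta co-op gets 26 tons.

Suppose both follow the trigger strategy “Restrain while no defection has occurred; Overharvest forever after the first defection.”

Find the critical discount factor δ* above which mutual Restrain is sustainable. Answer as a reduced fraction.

13/32

the North fleet's threshold: (41−28)/(41−9) = 13/32.
the Delta co-op's threshold: (49−43)/(49−26) = 6/23.
13/32 > 6/23, so the North fleet binds and δ* = 13/32.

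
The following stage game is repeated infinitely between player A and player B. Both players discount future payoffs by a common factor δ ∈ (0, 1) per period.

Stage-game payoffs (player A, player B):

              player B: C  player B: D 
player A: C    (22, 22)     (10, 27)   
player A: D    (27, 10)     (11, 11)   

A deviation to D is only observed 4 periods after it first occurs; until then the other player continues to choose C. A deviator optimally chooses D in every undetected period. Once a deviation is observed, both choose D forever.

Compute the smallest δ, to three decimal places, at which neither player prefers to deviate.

The best deviation is to choose D for all 4 undetected periods, earning 27 each, then 11 forever once detected.
Deviation value: 27(1−δ^4)/(1−δ) + 11δ^4/(1−δ); cooperation value: 22/(1−δ).
IC: 22 ≥ 27(1−δ^4) + 11δ^4 = 27 − 16δ^4.
So δ^4 ≥ 5/16, giving δ ≥ (5/16)^(1/4) ≈ 0.748.

0.748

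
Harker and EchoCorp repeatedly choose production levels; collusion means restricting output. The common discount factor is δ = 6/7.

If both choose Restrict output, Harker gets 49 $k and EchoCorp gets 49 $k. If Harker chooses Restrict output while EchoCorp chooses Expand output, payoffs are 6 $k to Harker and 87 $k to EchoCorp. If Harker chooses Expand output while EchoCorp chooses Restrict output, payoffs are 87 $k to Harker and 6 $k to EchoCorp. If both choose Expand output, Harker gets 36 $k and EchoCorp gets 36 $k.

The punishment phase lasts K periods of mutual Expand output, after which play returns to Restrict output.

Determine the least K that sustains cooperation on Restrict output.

Need Σ_{k=1}^{K} δ^k ≥ (87−49)/(49−36) = 2.9231 at δ = 6/7.
At K = 4 the sum is 2.7613 < 2.9231; at K = 5 it is 3.2240 ≥ 2.9231.
So the minimum punishment length is K = 5.

5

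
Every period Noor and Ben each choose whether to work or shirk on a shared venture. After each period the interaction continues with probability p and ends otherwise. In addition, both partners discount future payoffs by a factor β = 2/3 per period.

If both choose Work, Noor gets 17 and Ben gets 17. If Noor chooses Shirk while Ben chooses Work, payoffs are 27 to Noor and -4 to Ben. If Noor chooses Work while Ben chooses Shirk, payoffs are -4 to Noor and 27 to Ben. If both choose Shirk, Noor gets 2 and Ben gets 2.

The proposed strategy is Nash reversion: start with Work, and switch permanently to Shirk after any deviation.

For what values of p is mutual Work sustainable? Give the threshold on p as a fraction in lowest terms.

With continuation probability p and discount β, the effective per-period discount factor is βp.
Grim-trigger IC: βp ≥ (27−17)/(27−2) = 2/5.
So p ≥ (2/5)/(2/3) = 3/5.

3/5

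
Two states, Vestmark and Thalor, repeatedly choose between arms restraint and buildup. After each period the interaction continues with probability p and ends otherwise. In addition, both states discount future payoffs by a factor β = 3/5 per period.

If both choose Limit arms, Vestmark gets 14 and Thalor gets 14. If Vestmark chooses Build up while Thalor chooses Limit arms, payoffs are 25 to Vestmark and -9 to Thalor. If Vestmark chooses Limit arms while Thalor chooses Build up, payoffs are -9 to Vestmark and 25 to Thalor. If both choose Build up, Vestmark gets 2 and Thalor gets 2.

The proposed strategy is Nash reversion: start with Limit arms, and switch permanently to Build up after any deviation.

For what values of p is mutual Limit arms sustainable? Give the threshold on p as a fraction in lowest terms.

55/69

Expected continuation weight on next period's payoff is β·p = 3/5·p, which plays the role of the discount factor.
Cooperation requires 3/5·p ≥ (25−14)/(25−2) = 11/23, hence p ≥ 55/69.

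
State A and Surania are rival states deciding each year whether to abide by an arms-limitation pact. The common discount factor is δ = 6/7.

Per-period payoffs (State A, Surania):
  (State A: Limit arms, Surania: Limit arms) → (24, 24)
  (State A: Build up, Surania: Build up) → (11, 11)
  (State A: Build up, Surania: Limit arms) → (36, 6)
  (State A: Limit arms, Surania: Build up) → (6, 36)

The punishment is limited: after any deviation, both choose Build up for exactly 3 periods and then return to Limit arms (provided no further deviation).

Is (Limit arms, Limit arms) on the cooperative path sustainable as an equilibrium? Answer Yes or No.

Yes

Comparing payoff streams over the 4 periods until play realigns: cooperate → 24(1+δ+…+δ^3); deviate → 36 + 11(δ+…+δ^3).
Cooperation is sustained iff (24−11)(δ+…+δ^3) ≥ 36−24.
δ+…+δ^3 = 6/7·(1−(6/7)^3)/(1−6/7) = 2.2216, and (36−24)/(24−11) = 0.9231.
2.2216 ≥ 0.9231, so cooperation is sustainable.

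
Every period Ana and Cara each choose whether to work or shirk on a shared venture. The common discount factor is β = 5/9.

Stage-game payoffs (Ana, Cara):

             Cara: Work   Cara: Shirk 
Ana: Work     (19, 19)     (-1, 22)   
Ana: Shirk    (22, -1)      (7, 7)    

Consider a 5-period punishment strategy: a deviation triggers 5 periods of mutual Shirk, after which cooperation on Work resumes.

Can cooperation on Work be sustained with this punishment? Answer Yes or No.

Yes

Comparing payoff streams over the 6 periods until play realigns: cooperate → 19(1+β+…+β^5); deviate → 22 + 7(β+…+β^5).
Cooperation is sustained iff (19−7)(β+…+β^5) ≥ 22−19.
β+…+β^5 = 5/9·(1−(5/9)^5)/(1−5/9) = 1.1838, and (22−19)/(19−7) = 0.2500.
1.1838 ≥ 0.2500, so cooperation is sustainable.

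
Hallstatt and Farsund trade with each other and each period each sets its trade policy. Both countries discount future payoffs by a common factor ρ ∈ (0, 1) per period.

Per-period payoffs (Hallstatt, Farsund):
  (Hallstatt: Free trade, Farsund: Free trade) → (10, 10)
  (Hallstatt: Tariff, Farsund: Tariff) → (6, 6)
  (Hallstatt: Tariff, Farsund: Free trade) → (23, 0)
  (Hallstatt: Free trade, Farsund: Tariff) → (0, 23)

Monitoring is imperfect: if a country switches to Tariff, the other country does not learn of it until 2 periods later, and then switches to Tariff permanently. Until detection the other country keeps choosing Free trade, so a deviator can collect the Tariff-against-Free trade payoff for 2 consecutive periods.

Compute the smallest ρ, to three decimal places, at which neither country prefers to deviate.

0.874

Deviating for the 2 undetected periods gains 23−10 = 13 per period over cooperation, then loses 10−6 = 4 per period forever once punishment starts.
Gain: 13(1 + ρ + … + ρ^1); loss: 4·ρ^2/(1−ρ).
No profitable deviation ⇔ 13(1−ρ^2) ≤ 4·ρ^2, i.e. ρ^2 ≥ 13/(13+4) = 13/17.
Hence ρ ≥ (13/17)^(1/2) ≈ 0.874.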